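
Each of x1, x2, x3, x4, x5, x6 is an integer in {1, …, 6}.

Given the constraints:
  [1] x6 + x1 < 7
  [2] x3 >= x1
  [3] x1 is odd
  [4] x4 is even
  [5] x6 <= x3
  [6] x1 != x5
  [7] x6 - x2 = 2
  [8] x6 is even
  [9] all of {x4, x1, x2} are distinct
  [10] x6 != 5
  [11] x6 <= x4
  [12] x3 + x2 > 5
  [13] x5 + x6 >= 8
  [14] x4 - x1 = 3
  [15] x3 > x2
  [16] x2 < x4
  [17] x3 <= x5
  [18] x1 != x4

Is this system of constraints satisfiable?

Satisfiable

One satisfying assignment is x1 = 1, x2 = 2, x3 = 4, x4 = 4, x5 = 4, x6 = 4.
For the less obvious constraints — constraint 1: x6 + x1 = 5; constraint 7: x6 - x2 = 2 — and the others hold by inspection.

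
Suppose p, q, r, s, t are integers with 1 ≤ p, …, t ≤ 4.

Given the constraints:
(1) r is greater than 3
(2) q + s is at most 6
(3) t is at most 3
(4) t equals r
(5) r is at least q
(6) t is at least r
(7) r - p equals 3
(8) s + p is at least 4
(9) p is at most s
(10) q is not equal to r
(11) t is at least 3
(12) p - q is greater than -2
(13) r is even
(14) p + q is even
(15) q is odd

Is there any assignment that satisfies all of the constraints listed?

From constraint 1: r ≥ 4. From constraints 3 and 6: r ≤ t and t ≤ 3, so r ≤ 3. But 3 < 4, so no value of r works.

Unsatisfiable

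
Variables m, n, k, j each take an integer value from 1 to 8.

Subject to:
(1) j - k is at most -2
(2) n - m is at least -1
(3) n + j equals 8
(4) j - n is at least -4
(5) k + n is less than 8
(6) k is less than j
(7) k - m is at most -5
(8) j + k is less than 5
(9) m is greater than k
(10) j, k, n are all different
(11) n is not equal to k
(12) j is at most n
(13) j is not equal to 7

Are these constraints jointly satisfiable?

Unsatisfiable

Constraints 1, 2, 4, and 7 give n − m ≥ -1, m − k ≥ 5, k − j ≥ 2, j − n ≥ -4.
Adding all 4 inequalities: the left sides telescope to 0, and the right sides sum to (-1) + 5 + 2 + (-4) = 2. So 0 ≥ 2, which is false.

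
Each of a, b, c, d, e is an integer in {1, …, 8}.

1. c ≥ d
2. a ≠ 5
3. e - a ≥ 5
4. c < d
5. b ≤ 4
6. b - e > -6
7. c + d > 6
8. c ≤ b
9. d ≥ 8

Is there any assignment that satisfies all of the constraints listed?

Unsatisfiable

From constraints 1 and 9: c ≥ d and d ≥ 8, so c ≥ 8. From constraints 5 and 8: c ≤ b and b ≤ 4, so c ≤ 4. But 4 < 8, so no value of c works.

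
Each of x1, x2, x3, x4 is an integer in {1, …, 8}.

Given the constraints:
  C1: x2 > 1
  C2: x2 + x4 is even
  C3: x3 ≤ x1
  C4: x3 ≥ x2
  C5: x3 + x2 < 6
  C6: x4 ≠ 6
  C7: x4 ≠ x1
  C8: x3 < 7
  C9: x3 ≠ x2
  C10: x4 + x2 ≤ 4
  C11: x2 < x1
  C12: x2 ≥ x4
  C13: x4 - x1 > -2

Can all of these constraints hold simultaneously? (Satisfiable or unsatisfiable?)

Setting (x1, x2, x3, x4) = (3, 2, 3, 2) satisfies everything: constraint 5: x3 + x2 = 5; constraint 10: x4 + x2 = 4, and the others follow.

Satisfiable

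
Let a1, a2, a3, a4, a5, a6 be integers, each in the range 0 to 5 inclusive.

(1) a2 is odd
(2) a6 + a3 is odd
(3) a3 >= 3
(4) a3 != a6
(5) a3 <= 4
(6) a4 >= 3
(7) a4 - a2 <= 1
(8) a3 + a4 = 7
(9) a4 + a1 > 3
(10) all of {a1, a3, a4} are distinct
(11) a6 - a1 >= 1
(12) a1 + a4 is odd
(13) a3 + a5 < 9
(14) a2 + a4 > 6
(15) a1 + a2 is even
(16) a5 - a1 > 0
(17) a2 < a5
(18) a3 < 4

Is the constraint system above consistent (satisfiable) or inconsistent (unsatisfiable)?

Satisfiable

Setting (a1, a2, a3, a4, a5, a6) = (1, 3, 3, 4, 4, 4) satisfies everything: constraint 7: a4 - a2 = 1; constraint 8: a3 + a4 = 7, and the others follow.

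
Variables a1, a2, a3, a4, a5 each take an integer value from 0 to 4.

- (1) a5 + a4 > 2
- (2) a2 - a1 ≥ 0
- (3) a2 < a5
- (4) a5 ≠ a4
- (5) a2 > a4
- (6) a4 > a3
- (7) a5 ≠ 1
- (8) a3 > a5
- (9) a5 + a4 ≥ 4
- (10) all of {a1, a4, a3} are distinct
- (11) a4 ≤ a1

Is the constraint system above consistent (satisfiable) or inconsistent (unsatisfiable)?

Unsatisfiable

Constraints 2, 3, 6, 8, and 11 give a3 < a4, a4 ≤ a1, a1 ≤ a2, a2 < a5, a5 < a3. Chaining: a3 < a4 ≤ a1 ≤ a2 < a5 < a3, which forces a3 < a3 — impossible.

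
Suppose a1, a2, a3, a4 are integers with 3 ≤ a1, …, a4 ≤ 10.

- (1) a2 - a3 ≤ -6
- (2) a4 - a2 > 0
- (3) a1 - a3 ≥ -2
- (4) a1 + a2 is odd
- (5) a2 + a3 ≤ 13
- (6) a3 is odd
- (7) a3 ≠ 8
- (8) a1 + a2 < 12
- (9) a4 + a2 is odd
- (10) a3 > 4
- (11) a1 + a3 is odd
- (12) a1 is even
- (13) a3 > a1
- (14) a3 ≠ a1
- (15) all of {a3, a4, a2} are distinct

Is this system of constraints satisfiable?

Satisfiable

Setting (a1, a2, a3, a4) = (8, 3, 9, 4) satisfies everything: constraint 1: a2 - a3 = -6; constraint 2: a4 - a2 = 1, and the others follow.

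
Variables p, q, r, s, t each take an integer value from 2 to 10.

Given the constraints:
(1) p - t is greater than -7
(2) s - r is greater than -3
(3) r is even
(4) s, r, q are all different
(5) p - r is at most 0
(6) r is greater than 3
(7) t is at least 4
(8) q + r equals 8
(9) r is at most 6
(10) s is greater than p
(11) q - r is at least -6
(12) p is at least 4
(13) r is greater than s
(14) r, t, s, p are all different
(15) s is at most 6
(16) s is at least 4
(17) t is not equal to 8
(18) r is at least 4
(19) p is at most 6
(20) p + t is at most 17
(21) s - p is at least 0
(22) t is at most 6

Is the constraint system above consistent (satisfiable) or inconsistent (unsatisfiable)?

Constraints 7, 9, 12, 15, 16, 18, 19, and 22 confine each of r, t, s, p to the 3 values {4, …, 6}.
Constraint 14 requires all 4 of them to be distinct, but only 3 values are available — impossible by the pigeonhole principle.

Unsatisfiable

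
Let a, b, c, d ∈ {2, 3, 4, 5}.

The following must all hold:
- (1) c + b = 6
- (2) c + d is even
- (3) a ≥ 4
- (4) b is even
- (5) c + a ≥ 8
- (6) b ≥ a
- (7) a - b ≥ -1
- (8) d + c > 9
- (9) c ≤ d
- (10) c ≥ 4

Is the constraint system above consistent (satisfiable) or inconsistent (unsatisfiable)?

From constraint 10: c ≥ 4. From constraints 3 and 6: b ≥ a ≥ 4. Hence c + b ≥ 8. But constraint 1 requires c + b = 6, and 6 < 8. Contradiction.

Unsatisfiable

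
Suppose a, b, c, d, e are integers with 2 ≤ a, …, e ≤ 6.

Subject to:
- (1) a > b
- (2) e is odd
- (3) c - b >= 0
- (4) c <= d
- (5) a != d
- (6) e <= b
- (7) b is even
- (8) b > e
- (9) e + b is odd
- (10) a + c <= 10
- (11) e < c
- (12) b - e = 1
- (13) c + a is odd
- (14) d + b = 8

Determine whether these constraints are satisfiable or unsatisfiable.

Satisfiable

Take a = 5, b = 4, c = 4, d = 4, e = 3. Then constraint 3: c - b = 0; constraint 10: a + c = 9, and every other listed constraint is also met.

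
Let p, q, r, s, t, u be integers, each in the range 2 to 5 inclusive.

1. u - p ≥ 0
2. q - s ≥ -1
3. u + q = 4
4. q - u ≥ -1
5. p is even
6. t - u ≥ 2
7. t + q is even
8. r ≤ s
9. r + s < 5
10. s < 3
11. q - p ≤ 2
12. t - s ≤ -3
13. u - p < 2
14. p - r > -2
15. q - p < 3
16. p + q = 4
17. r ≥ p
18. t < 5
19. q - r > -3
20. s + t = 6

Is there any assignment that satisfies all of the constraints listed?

Constraints 1, 2, 6, 11, and 12 give t − u ≥ 2, u − p ≥ 0, p − q ≥ -2, q − s ≥ -1, s − t ≥ 3.
Adding all 5 inequalities: the left sides telescope to 0, and the right sides sum to 2 + 0 + (-2) + (-1) + 3 = 2. So 0 ≥ 2, which is false.

Unsatisfiable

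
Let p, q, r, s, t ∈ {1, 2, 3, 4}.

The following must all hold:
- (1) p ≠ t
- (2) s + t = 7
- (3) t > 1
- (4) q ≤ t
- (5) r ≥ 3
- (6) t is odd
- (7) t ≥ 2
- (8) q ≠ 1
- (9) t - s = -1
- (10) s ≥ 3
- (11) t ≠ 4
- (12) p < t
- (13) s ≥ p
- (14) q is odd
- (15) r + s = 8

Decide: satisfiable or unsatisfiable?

One satisfying assignment is p = 1, q = 3, r = 4, s = 4, t = 3.
For the less obvious constraints — constraint 2: s + t = 7; constraint 9: t - s = -1; constraint 15: r + s = 8 — and the others hold by inspection.

Satisfiable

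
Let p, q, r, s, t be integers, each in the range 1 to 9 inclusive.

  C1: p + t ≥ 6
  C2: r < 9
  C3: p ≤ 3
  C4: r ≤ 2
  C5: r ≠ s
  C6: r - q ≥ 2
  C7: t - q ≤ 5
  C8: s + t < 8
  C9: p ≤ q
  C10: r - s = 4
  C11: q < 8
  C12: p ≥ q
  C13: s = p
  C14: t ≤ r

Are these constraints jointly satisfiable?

From constraint 3: p ≤ 3. From constraints 4 and 14: t ≤ r ≤ 2. Hence p + t ≤ 5. But constraint 1 requires p + t ≥ 6, and 6 > 5. Contradiction.

Unsatisfiable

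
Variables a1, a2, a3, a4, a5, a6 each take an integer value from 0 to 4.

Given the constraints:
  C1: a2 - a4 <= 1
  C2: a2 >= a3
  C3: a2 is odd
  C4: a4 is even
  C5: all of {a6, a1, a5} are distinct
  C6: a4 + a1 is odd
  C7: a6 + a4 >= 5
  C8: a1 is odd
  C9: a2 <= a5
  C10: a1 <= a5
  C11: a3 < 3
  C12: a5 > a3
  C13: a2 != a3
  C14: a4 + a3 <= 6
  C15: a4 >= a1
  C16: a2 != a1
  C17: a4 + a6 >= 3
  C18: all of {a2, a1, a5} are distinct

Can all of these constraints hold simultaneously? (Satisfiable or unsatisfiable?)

Satisfiable

Setting (a1, a2, a3, a4, a5, a6) = (1, 3, 0, 4, 4, 2) satisfies everything: constraint 1: a2 - a4 = -1; constraint 7: a6 + a4 = 6, and the others follow.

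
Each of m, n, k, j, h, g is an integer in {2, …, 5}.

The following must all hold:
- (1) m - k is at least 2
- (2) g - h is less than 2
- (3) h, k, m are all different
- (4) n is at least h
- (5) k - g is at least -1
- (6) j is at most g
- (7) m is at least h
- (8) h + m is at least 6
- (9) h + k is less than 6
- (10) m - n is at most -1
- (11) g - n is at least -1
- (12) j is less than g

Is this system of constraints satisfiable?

Constraints 1, 5, 10, and 11 give g − n ≥ -1, n − m ≥ 1, m − k ≥ 2, k − g ≥ -1.
Adding all 4 inequalities: the left sides telescope to 0, and the right sides sum to (-1) + 1 + 2 + (-1) = 1. So 0 ≥ 1, which is false.

Unsatisfiable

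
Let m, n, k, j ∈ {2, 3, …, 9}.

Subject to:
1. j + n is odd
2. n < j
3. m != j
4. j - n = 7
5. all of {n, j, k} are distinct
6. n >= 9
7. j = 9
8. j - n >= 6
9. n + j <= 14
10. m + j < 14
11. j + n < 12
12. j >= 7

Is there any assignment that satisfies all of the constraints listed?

Unsatisfiable

From constraint 6: n ≥ 9. From constraint 12: j ≥ 7. Hence n + j ≥ 16. But constraint 9 requires n + j ≤ 14, and 14 < 16. Contradiction.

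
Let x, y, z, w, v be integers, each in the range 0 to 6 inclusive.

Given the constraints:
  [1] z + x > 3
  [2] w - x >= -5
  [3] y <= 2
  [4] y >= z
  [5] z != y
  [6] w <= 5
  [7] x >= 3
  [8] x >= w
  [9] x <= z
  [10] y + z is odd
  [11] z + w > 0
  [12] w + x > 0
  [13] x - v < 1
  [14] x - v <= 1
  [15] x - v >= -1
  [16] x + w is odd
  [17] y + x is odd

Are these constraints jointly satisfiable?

Unsatisfiable

From constraints 7 and 9: z ≥ x and x ≥ 3, so z ≥ 3. From constraints 3 and 4: z ≤ y and y ≤ 2, so z ≤ 2. But 2 < 3, so no value of z works.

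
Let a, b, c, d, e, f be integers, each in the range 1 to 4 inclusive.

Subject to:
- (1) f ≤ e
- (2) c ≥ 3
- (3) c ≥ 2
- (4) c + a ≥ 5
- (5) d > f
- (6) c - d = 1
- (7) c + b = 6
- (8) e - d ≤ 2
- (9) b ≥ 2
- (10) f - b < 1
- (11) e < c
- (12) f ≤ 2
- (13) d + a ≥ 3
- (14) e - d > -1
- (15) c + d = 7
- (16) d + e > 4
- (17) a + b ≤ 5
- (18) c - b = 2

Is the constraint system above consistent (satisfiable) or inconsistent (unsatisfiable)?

Satisfiable

One satisfying assignment is a = 1, b = 2, c = 4, d = 3, e = 3, f = 2.
For the less obvious constraints — constraint 4: c + a = 5; constraint 6: c - d = 1 — and the others hold by inspection.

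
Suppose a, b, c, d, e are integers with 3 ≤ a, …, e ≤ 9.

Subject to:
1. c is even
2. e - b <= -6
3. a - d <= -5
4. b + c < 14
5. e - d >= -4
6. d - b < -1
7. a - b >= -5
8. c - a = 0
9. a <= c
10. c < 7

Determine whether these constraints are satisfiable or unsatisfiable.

Unsatisfiable

Constraints 2, 3, 5, and 7 give e − d ≥ -4, d − a ≥ 5, a − b ≥ -5, b − e ≥ 6.
Adding all 4 inequalities: the left sides telescope to 0, and the right sides sum to (-4) + 5 + (-5) + 6 = 2. So 0 ≥ 2, which is false.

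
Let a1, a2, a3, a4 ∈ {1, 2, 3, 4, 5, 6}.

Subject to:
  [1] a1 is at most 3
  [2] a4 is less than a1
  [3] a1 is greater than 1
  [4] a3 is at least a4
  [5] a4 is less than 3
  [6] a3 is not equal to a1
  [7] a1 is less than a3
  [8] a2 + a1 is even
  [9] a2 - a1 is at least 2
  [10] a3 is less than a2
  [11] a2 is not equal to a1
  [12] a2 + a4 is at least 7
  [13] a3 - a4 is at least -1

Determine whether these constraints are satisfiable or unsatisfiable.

Satisfiable

The assignment a1 = 2, a2 = 6, a3 = 3, a4 = 1 works:
  constraint 9 holds since a2 - a1 = 4.
  constraint 12 holds since a2 + a4 = 7.
The rest check out directly.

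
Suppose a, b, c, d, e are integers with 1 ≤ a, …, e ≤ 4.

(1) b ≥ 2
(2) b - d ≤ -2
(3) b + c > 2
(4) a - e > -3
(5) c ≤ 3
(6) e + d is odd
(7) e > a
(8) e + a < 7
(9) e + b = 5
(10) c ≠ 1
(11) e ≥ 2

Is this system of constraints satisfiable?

Try a = 2, b = 2, c = 2, d = 4, e = 3.
Check constraint 2: b - d = -2; constraint 3: b + c = 4; constraint 4: a - e = -1. The remaining constraints are straightforward to verify.

Satisfiable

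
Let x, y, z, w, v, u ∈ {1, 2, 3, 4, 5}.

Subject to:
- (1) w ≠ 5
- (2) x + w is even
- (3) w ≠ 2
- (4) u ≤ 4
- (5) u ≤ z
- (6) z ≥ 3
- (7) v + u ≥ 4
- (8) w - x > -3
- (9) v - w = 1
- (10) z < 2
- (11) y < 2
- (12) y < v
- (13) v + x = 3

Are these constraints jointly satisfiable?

From constraint 6: z ≥ 3. From constraint 10: z ≤ 1. But 1 < 3, so no value of z works.

Unsatisfiable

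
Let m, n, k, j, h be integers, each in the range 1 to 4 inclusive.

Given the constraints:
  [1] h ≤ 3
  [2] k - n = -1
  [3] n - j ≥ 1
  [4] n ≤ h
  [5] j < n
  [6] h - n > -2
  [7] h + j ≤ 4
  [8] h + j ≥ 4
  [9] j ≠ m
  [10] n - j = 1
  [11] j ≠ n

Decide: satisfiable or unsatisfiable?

Try m = 4, n = 2, k = 1, j = 1, h = 3.
Check constraint 2: k - n = -1; constraint 3: n - j = 1; constraint 6: h - n = 1. The remaining constraints are straightforward to verify.

Satisfiable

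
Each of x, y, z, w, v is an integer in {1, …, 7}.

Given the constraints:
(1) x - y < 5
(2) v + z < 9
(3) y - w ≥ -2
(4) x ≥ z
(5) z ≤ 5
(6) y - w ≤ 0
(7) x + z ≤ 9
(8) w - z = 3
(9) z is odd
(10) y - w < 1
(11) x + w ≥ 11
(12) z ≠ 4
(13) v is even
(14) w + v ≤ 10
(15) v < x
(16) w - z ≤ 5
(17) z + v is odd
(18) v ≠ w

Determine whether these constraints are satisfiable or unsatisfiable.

Satisfiable

Try x = 6, y = 4, z = 3, w = 6, v = 4.
Check constraint 1: x - y = 2; constraint 2: v + z = 7. The remaining constraints are straightforward to verify.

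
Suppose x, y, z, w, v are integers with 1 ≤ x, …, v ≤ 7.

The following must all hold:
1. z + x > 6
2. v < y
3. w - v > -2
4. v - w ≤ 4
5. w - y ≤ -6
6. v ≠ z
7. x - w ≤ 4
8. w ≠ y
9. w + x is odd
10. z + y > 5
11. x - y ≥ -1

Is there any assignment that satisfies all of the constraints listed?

Unsatisfiable

Constraints 5, 7, and 11 give w − x ≥ -4, x − y ≥ -1, y − w ≥ 6.
Adding all 3 inequalities: the left sides telescope to 0, and the right sides sum to (-4) + (-1) + 6 = 1. So 0 ≥ 1, which is false.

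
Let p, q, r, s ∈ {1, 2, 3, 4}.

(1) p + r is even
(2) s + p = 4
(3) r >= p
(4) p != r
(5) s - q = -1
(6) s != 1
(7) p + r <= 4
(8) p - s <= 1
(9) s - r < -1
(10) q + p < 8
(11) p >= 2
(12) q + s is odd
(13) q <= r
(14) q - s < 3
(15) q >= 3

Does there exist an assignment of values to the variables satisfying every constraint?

From constraint 11: p ≥ 2. From constraints 13 and 15: r ≥ q ≥ 3. Hence p + r ≥ 5. But constraint 7 requires p + r ≤ 4, and 4 < 5. Contradiction.

Unsatisfiable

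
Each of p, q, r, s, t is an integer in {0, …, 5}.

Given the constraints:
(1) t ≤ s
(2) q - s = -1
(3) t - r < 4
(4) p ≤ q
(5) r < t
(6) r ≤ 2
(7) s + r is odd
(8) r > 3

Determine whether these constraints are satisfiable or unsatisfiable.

From constraint 8: r ≥ 4. From constraint 6: r ≤ 2. But 2 < 4, so no value of r works.

Unsatisfiable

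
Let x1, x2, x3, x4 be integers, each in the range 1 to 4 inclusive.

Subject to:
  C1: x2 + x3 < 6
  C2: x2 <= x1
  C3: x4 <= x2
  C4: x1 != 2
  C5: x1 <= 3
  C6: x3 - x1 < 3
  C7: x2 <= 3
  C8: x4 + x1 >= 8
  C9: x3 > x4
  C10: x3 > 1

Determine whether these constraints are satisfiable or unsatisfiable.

From constraints 3 and 7: x4 ≤ x2 ≤ 3. From constraint 5: x1 ≤ 3. Hence x4 + x1 ≤ 6. But constraint 8 requires x4 + x1 ≥ 8, and 8 > 6. Contradiction.

Unsatisfiable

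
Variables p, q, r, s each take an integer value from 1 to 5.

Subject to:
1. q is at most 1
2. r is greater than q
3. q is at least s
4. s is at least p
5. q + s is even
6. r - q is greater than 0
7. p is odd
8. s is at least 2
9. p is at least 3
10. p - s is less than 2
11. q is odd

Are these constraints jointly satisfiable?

From constraints 4 and 9: s ≥ p and p ≥ 3, so s ≥ 3. From constraints 1 and 3: s ≤ q and q ≤ 1, so s ≤ 1. But 1 < 3, so no value of s works.

Unsatisfiable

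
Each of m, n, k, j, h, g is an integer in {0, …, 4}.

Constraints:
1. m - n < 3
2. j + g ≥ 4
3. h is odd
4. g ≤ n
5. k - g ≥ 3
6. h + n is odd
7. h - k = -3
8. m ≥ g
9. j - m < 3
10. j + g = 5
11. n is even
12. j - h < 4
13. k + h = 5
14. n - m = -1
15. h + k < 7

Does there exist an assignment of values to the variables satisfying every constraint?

Satisfiable

One satisfying assignment is m = 3, n = 2, k = 4, j = 4, h = 1, g = 1.
For the less obvious constraints — constraint 1: m - n = 1; constraint 2: j + g = 5 — and the others hold by inspection.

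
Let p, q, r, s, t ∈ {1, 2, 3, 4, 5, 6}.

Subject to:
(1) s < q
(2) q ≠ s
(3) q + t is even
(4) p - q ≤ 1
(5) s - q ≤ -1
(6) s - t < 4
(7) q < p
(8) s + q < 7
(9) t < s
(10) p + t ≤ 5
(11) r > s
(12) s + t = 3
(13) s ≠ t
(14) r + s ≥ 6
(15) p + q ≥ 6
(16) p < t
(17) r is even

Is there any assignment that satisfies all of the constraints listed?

Constraints 5, 7, 9, and 16 give p < t, t < s, s < q, q < p. Chaining: p < t < s < q < p, which forces p < p — impossible.

Unsatisfiable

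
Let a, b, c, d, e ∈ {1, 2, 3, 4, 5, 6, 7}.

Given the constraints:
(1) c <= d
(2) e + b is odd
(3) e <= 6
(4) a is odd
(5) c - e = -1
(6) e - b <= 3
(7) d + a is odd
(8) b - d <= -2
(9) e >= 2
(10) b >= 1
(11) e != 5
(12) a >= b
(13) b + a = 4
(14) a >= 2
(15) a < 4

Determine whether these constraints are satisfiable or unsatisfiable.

The assignment a = 3, b = 1, c = 3, d = 6, e = 4 works:
  constraint 5 holds since c - e = -1.
  constraint 6 holds since e - b = 3.
The rest check out directly.

Satisfiable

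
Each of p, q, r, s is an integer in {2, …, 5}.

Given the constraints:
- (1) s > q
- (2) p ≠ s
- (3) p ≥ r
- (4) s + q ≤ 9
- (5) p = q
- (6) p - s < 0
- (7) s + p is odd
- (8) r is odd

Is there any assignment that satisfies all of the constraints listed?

One satisfying assignment is p = 4, q = 4, r = 3, s = 5.
For the less obvious constraints — constraint 4: s + q = 9; constraint 6: p - s = -1 — and the others hold by inspection.

Satisfiable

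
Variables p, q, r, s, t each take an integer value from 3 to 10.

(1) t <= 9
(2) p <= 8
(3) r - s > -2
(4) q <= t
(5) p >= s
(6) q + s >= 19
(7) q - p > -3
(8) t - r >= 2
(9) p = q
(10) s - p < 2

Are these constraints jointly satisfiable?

From constraints 1 and 4: q ≤ t ≤ 9. From constraints 2 and 5: s ≤ p ≤ 8. Hence q + s ≤ 17. But constraint 6 requires q + s ≥ 19, and 19 > 17. Contradiction.

Unsatisfiable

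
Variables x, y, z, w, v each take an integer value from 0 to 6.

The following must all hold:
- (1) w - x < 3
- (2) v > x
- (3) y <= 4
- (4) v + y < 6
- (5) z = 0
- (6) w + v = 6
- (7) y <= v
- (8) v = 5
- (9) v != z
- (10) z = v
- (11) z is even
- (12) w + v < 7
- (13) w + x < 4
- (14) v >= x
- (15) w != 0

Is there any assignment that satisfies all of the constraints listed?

Unsatisfiable

Constraint 5 fixes z = 0 and constraint 8 fixes v = 5, but constraint 10 requires z = v. Since 0 ≠ 5, contradiction.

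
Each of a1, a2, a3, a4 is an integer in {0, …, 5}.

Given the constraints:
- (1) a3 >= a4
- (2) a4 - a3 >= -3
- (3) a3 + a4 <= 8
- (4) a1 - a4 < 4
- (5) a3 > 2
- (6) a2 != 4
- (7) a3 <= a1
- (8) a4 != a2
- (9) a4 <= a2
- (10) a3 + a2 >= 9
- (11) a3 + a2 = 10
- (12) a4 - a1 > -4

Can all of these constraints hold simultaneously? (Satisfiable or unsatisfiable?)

The assignment a1 = 5, a2 = 5, a3 = 5, a4 = 2 works:
  constraint 2 holds since a4 - a3 = -3.
  constraint 3 holds since a3 + a4 = 7.
The rest check out directly.

Satisfiable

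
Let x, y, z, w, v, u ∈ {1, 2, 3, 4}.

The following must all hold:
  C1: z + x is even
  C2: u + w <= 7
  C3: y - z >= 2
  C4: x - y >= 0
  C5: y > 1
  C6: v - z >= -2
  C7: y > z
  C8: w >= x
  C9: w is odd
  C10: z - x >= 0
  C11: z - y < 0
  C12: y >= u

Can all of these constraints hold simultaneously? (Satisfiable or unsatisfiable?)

Unsatisfiable

Constraints 3, 4, and 10 give x − y ≥ 0, y − z ≥ 2, z − x ≥ 0.
Adding all 3 inequalities: the left sides telescope to 0, and the right sides sum to 0 + 2 + 0 = 2. So 0 ≥ 2, which is false.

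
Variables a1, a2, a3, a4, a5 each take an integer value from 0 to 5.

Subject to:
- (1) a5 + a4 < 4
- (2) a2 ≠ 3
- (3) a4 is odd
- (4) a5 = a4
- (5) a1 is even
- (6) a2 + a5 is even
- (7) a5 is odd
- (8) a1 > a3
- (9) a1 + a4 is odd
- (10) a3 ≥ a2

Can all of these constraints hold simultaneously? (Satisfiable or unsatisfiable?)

One satisfying assignment is a1 = 4, a2 = 1, a3 = 1, a4 = 1, a5 = 1.
For the less obvious constraints — constraint 1: a5 + a4 = 2; constraint 3: a4 = 1 is odd — and the others hold by inspection.

Satisfiable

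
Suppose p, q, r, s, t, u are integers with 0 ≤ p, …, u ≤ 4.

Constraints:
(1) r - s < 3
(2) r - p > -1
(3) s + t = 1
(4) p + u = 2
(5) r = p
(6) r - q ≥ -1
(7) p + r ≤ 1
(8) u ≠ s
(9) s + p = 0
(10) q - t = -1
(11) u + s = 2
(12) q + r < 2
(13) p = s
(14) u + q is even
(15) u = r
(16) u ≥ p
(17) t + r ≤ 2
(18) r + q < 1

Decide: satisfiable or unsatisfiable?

From constraints 5, 13, and 15, u = r = p = s, so u = s. But constraint 8 says u ≠ s. Contradiction.

Unsatisfiable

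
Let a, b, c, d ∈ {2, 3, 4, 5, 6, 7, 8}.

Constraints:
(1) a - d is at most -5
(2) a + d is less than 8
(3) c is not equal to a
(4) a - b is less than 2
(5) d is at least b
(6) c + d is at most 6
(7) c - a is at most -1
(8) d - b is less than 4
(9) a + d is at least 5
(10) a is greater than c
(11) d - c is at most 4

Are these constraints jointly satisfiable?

Constraints 1, 7, and 11 give d − a ≥ 5, a − c ≥ 1, c − d ≥ -4.
Adding all 3 inequalities: the left sides telescope to 0, and the right sides sum to 5 + 1 + (-4) = 2. So 0 ≥ 2, which is false.

Unsatisfiable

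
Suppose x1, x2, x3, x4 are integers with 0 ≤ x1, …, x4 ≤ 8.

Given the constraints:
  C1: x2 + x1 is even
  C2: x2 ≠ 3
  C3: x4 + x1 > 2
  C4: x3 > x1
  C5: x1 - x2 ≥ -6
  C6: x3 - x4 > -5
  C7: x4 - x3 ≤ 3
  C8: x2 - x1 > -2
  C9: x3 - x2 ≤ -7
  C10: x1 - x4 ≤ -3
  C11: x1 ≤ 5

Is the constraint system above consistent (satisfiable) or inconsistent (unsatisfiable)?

Unsatisfiable

Constraints 5, 7, 9, and 10 give x1 − x2 ≥ -6, x2 − x3 ≥ 7, x3 − x4 ≥ -3, x4 − x1 ≥ 3.
Adding all 4 inequalities: the left sides telescope to 0, and the right sides sum to (-6) + 7 + (-3) + 3 = 1. So 0 ≥ 1, which is false.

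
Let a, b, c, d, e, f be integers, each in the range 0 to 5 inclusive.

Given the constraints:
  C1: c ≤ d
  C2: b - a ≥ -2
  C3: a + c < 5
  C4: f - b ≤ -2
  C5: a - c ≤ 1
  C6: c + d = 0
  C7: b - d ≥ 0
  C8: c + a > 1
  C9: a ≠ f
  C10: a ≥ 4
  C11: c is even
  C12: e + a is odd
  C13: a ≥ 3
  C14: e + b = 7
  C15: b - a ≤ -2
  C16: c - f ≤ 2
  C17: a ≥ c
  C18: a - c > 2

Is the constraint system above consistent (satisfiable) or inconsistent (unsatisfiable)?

Constraints 4, 5, 15, and 16 give a − b ≥ 2, b − f ≥ 2, f − c ≥ -2, c − a ≥ -1.
Adding all 4 inequalities: the left sides telescope to 0, and the right sides sum to 2 + 2 + (-2) + (-1) = 1. So 0 ≥ 1, which is false.

Unsatisfiable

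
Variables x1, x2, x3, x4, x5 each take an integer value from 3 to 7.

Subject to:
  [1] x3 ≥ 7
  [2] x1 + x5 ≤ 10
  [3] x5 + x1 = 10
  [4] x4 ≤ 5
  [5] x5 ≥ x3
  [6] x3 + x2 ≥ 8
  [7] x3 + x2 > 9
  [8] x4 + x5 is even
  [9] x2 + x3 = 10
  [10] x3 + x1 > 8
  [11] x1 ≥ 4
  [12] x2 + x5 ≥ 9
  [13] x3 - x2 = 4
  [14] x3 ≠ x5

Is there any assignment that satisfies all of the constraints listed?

From constraint 11: x1 ≥ 4. From constraints 1 and 5: x5 ≥ x3 ≥ 7. Hence x1 + x5 ≥ 11. But constraint 2 requires x1 + x5 ≤ 10, and 10 < 11. Contradiction.

Unsatisfiable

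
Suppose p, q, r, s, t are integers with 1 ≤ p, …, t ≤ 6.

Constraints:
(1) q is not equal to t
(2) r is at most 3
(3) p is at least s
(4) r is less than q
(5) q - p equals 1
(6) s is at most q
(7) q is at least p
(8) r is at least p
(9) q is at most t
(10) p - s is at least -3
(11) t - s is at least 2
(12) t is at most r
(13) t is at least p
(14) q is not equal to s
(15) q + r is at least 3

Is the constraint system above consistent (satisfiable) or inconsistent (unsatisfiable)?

Unsatisfiable

Constraints 4, 9, and 12 give r < q, q ≤ t, t ≤ r. Chaining: r < q ≤ t ≤ r, which forces r < r — impossible.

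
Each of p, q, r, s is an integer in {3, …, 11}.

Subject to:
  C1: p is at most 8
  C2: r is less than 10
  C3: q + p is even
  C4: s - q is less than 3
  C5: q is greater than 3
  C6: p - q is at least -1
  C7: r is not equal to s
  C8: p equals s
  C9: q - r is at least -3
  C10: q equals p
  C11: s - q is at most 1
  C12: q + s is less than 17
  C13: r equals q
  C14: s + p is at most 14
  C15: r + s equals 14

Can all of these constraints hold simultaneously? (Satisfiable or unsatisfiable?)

Unsatisfiable

From constraints 8, 10, and 13, r = q = p = s, so r = s. But constraint 7 says r ≠ s. Contradiction.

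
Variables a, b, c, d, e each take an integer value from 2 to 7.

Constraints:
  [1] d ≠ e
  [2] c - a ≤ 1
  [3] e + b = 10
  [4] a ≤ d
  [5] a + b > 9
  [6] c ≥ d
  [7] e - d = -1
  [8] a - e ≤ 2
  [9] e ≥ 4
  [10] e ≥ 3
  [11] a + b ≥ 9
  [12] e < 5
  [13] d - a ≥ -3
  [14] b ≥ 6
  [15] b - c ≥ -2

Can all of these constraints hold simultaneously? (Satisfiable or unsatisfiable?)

Satisfiable

Try a = 5, b = 6, c = 5, d = 5, e = 4.
Check constraint 2: c - a = 0; constraint 3: e + b = 10. The remaining constraints are straightforward to verify.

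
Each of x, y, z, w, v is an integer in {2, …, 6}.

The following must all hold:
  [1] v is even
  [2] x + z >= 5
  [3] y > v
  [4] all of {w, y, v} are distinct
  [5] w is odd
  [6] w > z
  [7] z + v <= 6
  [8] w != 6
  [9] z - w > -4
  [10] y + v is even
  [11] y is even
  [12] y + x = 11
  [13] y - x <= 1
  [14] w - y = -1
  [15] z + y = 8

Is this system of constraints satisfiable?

Satisfiable

One satisfying assignment is x = 5, y = 6, z = 2, w = 5, v = 2.
For the less obvious constraints — constraint 2: x + z = 7; constraint 7: z + v = 4 — and the others hold by inspection.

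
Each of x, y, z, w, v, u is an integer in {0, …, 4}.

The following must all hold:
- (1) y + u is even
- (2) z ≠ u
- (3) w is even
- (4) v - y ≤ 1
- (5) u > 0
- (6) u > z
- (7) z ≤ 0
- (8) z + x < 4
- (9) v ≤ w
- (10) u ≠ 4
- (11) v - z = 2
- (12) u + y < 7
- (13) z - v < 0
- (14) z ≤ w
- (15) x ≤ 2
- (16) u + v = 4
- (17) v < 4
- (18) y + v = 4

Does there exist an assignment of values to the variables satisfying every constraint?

The assignment x = 2, y = 2, z = 0, w = 2, v = 2, u = 2 works:
  constraint 4 holds since v - y = 0.
  constraint 8 holds since z + x = 2.
The rest check out directly.

Satisfiable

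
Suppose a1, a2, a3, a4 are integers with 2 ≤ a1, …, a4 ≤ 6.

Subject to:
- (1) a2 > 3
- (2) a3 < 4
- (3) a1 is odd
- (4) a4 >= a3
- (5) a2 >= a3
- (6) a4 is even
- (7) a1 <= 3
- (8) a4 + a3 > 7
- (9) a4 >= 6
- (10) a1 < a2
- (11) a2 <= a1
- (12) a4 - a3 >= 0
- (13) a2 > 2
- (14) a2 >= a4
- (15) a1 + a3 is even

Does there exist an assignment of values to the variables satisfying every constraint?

Unsatisfiable

From constraints 9 and 14: a2 ≥ a4 and a4 ≥ 6, so a2 ≥ 6. From constraints 7 and 11: a2 ≤ a1 and a1 ≤ 3, so a2 ≤ 3. But 3 < 6, so no value of a2 works.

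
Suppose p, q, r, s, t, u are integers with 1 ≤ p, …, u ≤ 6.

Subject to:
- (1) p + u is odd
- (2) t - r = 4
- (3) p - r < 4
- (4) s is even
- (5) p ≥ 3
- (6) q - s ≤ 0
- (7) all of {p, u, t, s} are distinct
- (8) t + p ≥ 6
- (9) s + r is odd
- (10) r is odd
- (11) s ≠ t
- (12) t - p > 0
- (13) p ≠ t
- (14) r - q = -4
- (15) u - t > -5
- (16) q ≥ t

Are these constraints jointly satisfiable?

Satisfiable

Setting (p, q, r, s, t, u) = (3, 5, 1, 6, 5, 2) satisfies everything: constraint 2: t - r = 4; constraint 3: p - r = 2, and the others follow.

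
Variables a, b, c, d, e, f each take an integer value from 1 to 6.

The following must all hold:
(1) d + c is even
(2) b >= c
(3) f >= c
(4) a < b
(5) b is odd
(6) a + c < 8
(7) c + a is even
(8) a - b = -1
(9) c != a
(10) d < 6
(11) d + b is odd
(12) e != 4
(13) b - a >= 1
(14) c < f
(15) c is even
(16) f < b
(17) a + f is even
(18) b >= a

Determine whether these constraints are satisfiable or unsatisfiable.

Satisfiable

Take a = 4, b = 5, c = 2, d = 4, e = 3, f = 4. Then constraint 6: a + c = 6; constraint 8: a - b = -1; constraint 13: b - a = 1, and every other listed constraint is also met.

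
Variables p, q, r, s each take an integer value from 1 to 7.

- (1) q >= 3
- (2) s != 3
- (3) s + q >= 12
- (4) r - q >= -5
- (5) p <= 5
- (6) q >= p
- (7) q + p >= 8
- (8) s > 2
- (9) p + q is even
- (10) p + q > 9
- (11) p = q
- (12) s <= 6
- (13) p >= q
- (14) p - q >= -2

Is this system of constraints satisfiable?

From constraint 12: s ≤ 6. From constraints 5 and 13: q ≤ p ≤ 5. Hence s + q ≤ 11. But constraint 3 requires s + q ≥ 12, and 12 > 11. Contradiction.

Unsatisfiable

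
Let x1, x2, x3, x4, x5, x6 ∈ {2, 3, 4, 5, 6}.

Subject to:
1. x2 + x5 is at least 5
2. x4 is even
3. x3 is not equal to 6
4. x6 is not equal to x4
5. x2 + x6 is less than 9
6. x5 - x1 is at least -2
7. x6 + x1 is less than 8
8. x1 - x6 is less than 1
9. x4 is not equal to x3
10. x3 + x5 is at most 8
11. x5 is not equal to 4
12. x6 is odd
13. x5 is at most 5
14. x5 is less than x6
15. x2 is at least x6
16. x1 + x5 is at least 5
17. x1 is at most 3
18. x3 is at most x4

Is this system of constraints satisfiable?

Satisfiable

Setting (x1, x2, x3, x4, x5, x6) = (3, 3, 3, 4, 2, 3) satisfies everything: constraint 1: x2 + x5 = 5; constraint 5: x2 + x6 = 6, and the others follow.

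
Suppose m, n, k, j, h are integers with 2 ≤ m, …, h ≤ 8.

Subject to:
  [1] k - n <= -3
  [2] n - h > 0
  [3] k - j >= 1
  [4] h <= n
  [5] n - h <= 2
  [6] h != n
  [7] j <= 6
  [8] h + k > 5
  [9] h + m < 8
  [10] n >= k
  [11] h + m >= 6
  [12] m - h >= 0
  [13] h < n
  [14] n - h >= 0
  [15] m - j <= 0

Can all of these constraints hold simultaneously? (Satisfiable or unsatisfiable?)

Unsatisfiable

Constraints 1, 3, 5, 12, and 15 give k − j ≥ 1, j − m ≥ 0, m − h ≥ 0, h − n ≥ -2, n − k ≥ 3.
Adding all 5 inequalities: the left sides telescope to 0, and the right sides sum to 1 + 0 + 0 + (-2) + 3 = 2. So 0 ≥ 2, which is false.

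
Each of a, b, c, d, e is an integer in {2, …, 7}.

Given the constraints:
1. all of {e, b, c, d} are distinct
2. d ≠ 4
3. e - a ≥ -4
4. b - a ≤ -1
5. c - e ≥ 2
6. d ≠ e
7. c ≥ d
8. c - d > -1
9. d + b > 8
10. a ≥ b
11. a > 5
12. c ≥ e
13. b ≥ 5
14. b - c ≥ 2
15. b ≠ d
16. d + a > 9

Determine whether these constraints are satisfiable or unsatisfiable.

Unsatisfiable

Constraints 3, 4, 5, and 14 give a − b ≥ 1, b − c ≥ 2, c − e ≥ 2, e − a ≥ -4.
Adding all 4 inequalities: the left sides telescope to 0, and the right sides sum to 1 + 2 + 2 + (-4) = 1. So 0 ≥ 1, which is false.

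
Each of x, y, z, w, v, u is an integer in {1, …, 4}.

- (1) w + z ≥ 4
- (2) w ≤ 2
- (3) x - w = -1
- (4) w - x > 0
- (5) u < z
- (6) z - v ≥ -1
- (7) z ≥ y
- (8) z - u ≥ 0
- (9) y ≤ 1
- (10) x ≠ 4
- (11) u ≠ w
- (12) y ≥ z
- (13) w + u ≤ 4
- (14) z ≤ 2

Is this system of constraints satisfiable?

From constraint 2: w ≤ 2. From constraints 9 and 12: z ≤ y ≤ 1. Hence w + z ≤ 3. But constraint 1 requires w + z ≥ 4, and 4 > 3. Contradiction.

Unsatisfiable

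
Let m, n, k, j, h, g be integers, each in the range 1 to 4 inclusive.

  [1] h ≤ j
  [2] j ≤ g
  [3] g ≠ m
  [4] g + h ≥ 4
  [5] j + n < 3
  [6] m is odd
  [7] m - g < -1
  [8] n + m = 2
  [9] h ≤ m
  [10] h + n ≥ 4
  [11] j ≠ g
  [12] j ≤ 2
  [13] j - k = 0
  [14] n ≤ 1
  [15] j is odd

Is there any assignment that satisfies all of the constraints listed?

From constraints 1 and 12: h ≤ j ≤ 2. From constraint 14: n ≤ 1. Hence h + n ≤ 3. But constraint 10 requires h + n ≥ 4, and 4 > 3. Contradiction.

Unsatisfiable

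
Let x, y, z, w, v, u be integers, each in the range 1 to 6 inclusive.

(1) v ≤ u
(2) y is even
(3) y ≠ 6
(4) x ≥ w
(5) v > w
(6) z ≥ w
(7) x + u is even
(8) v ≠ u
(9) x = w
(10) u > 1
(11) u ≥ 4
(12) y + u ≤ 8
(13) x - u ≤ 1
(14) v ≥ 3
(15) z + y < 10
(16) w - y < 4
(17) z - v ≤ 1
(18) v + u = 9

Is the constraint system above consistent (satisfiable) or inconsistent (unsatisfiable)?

Try x = 3, y = 2, z = 5, w = 3, v = 4, u = 5.
Check constraint 12: y + u = 7; constraint 13: x - u = -2. The remaining constraints are straightforward to verify.

Satisfiable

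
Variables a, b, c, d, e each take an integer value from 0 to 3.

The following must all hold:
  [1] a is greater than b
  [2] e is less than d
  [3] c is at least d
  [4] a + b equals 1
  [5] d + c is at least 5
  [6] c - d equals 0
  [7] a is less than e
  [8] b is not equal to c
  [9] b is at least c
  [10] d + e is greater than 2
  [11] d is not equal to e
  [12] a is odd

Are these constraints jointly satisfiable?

Unsatisfiable

Constraints 1, 2, 3, 7, and 9 give d ≤ c, c ≤ b, b < a, a < e, e < d. Chaining: d ≤ c ≤ b < a < e < d, which forces d < d — impossible.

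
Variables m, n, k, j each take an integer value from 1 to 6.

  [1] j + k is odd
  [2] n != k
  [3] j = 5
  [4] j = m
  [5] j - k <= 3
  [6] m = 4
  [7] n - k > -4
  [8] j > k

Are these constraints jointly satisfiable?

Constraint 3 fixes j = 5 and constraint 6 fixes m = 4, but constraint 4 requires j = m. Since 5 ≠ 4, contradiction.

Unsatisfiable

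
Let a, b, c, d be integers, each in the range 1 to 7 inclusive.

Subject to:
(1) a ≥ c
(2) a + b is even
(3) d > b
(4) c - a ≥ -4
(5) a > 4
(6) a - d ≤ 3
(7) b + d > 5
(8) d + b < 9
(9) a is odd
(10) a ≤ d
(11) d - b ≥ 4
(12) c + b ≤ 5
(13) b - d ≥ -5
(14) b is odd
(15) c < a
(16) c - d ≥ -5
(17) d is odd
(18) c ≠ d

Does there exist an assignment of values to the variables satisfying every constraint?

Satisfiable

Setting (a, b, c, d) = (5, 1, 1, 5) satisfies everything: constraint 4: c - a = -4; constraint 6: a - d = 0; constraint 7: b + d = 6, and the others follow.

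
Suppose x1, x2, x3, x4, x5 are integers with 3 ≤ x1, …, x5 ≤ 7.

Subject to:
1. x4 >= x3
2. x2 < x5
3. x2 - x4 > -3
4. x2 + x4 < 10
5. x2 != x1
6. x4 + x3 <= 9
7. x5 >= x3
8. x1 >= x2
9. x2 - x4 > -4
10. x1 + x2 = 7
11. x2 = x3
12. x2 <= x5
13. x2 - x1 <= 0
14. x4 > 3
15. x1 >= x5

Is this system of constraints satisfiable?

Satisfiable

Setting (x1, x2, x3, x4, x5) = (4, 3, 3, 4, 4) satisfies everything: constraint 3: x2 - x4 = -1; constraint 4: x2 + x4 = 7, and the others follow.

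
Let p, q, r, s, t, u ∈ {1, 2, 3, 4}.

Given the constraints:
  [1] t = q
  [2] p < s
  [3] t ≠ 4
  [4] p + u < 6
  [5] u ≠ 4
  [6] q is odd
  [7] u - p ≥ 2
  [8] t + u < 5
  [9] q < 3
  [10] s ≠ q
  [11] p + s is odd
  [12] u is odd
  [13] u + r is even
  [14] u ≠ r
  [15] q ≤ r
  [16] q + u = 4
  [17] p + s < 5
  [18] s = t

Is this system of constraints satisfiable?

Unsatisfiable

From constraints 1 and 18, s = t = q, so s = q. But constraint 10 says s ≠ q. Contradiction.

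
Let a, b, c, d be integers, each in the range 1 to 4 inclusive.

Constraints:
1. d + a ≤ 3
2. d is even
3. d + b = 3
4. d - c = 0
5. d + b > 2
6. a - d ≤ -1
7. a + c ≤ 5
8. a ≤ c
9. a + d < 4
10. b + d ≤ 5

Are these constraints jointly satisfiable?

Satisfiable

Setting (a, b, c, d) = (1, 1, 2, 2) satisfies everything: constraint 1: d + a = 3; constraint 3: d + b = 3, and the others follow.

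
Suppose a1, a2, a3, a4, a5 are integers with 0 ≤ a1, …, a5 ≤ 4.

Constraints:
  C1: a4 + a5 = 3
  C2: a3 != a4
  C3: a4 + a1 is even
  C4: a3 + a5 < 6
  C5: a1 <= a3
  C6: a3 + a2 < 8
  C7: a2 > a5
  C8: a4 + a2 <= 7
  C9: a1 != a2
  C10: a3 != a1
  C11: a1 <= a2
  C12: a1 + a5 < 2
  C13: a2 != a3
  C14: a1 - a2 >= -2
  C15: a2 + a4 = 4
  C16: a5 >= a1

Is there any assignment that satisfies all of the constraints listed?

One satisfying assignment is a1 = 0, a2 = 2, a3 = 3, a4 = 2, a5 = 1.
For the less obvious constraints — constraint 1: a4 + a5 = 3; constraint 4: a3 + a5 = 4; constraint 6: a3 + a2 = 5 — and the others hold by inspection.

Satisfiable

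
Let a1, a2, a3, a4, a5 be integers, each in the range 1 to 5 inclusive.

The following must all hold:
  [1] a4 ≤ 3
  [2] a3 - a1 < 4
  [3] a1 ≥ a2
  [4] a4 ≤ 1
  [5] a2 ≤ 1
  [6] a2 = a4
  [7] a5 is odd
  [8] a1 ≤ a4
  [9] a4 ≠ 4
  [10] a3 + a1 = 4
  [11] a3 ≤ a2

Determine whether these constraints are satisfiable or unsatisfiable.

From constraints 5 and 11: a3 ≤ a2 ≤ 1. From constraints 4 and 8: a1 ≤ a4 ≤ 1. Hence a3 + a1 ≤ 2. But constraint 10 requires a3 + a1 = 4, and 4 > 2. Contradiction.

Unsatisfiable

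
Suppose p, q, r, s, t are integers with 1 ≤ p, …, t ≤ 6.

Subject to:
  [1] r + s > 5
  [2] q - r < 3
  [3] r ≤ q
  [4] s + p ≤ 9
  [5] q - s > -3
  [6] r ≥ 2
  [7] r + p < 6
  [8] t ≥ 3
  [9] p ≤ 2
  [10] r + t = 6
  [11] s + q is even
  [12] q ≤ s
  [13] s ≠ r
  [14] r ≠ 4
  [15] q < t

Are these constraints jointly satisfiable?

Satisfiable

One satisfying assignment is p = 1, q = 3, r = 2, s = 5, t = 4.
For the less obvious constraints — constraint 1: r + s = 7; constraint 2: q - r = 1; constraint 4: s + p = 6 — and the others hold by inspection.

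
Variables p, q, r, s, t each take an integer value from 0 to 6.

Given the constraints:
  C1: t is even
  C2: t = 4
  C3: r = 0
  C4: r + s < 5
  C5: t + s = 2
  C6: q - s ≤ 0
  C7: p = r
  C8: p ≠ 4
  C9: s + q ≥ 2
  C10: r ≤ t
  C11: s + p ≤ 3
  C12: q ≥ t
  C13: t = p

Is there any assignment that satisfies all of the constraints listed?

Constraint 2 fixes t = 4 and constraint 3 fixes r = 0. Constraints 7 and 13 give t = p = r, so t = r. But 4 ≠ 0 — contradiction.

Unsatisfiable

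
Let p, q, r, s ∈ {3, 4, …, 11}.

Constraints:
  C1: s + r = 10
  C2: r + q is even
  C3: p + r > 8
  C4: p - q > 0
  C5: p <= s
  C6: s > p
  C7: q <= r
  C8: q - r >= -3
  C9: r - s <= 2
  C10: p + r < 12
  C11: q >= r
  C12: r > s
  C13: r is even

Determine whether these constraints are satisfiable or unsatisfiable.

Unsatisfiable

Constraints 4, 6, 11, and 12 give s < r, r ≤ q, q < p, p < s. Chaining: s < r ≤ q < p < s, which forces s < s — impossible.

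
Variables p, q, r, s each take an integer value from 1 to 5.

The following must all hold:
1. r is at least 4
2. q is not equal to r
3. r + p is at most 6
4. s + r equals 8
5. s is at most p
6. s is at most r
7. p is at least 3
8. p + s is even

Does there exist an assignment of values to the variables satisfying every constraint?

Unsatisfiable

From constraint 1: r ≥ 4. From constraint 7: p ≥ 3. Hence r + p ≥ 7. But constraint 3 requires r + p ≤ 6, and 6 < 7. Contradiction.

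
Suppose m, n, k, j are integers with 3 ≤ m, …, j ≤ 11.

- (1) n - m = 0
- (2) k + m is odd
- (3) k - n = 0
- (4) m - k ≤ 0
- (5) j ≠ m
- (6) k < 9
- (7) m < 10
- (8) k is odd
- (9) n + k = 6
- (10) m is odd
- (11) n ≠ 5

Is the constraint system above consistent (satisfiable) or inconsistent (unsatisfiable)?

Constraint 8 makes k odd and constraint 10 makes m odd, so k + m must be even. Constraint 2 says k + m is odd — contradiction.

Unsatisfiable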